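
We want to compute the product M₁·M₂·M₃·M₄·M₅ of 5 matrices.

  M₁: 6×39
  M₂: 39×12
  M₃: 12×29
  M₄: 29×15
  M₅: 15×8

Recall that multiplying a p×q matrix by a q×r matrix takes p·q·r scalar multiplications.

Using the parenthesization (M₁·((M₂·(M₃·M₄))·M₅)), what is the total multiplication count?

(M₃·M₄): 12×29 by 29×15 → 12×15, cost 12·29·15 = 5220
(M₂·(M₃·M₄)): 39×12 by 12×15 → 39×15, cost 39·12·15 = 7020; cumulative 12240
((M₂·(M₃·M₄))·M₅): 39×15 by 15×8 → 39×8, cost 39·15·8 = 4680; cumulative 16920
(M₁·((M₂·(M₃·M₄))·M₅)): 6×39 by 39×8 → 6×8, cost 6·39·8 = 1872; cumulative 18792
Total: 18792 scalar multiplications.

18792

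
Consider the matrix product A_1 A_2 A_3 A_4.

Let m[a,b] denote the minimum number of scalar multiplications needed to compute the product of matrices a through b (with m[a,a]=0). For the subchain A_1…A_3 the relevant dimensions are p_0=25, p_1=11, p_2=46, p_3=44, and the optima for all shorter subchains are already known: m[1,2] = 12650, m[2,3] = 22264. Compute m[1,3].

m[1,3] = min over k∈[1,2] of m[1,k]+m[k+1,3]+p_{0}·p_k·p_{3}.
k=1: 0 + 22264 + 25·11·44 = 34364; k=2: 12650 + 0 + 25·46·44 = 63250.
Minimum: 34364 at k=1.

34364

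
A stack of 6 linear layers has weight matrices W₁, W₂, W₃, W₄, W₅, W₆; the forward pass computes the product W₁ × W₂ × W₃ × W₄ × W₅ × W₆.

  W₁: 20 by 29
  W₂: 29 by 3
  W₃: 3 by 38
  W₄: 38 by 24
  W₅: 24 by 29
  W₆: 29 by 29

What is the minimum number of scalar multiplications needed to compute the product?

10827

Adjacent pairs: W₁W₂ = 20·29·3 = 1740; W₂W₃ = 29·3·38 = 3306; W₃W₄ = 3·38·24 = 2736; W₄W₅ = 38·24·29 = 26448; W₅W₆ = 24·29·29 = 20184.
Length 3: W₁..W₃: k=1: 0+3306+20·29·38=25346; k=2: 1740+0+20·3·38=4020 → min 4020 | W₂..W₄: k=2: 0+2736+29·3·24=4824; k=3: 3306+0+29·38·24=29754 → min 4824 | W₃..W₅: k=3: 0+26448+3·38·29=29754; k=4: 2736+0+3·24·29=4824 → min 4824 | W₄..W₆: k=4: 0+20184+38·24·29=46632; k=5: 26448+0+38·29·29=58406 → min 46632.
Length 4: W₁..W₄: k=1: 0+4824+20·29·24=18744; k=2: 1740+2736+20·3·24=5916; k=3: 4020+0+20·38·24=22260 → min 5916 | W₂..W₅: k=2: 0+4824+29·3·29=7347; k=3: 3306+26448+29·38·29=61712; k=4: 4824+0+29·24·29=25008 → min 7347 | W₃..W₆: k=3: 0+46632+3·38·29=49938; k=4: 2736+20184+3·24·29=25008; k=5: 4824+0+3·29·29=7347 → min 7347.
Length 5: W₁..W₅: k=1: 0+7347+20·29·29=24167; k=2: 1740+4824+20·3·29=8304; k=3: 4020+26448+20·38·29=52508; k=4: 5916+0+20·24·29=19836 → min 8304 | W₂..W₆: k=2: 0+7347+29·3·29=9870; k=3: 3306+46632+29·38·29=81896; k=4: 4824+20184+29·24·29=45192; k=5: 7347+0+29·29·29=31736 → min 9870.
Length 6: W₁..W₆: k=1: 0+9870+20·29·29=26690; k=2: 1740+7347+20·3·29=10827; k=3: 4020+46632+20·38·29=72692; k=4: 5916+20184+20·24·29=40020; k=5: 8304+0+20·29·29=25124 → min 10827.
Optimal order: ((W₁ × W₂) × (((W₃ × W₄) × W₅) × W₆)) with cost 10827.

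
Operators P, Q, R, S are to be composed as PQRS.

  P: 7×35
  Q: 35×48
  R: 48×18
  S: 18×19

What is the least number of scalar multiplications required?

20202

Adjacent pairs: PQ = 7·35·48 = 11760; QR = 35·48·18 = 30240; RS = 48·18·19 = 16416.
Length 3: P..R: k=1: 0+30240+7·35·18=34650; k=2: 11760+0+7·48·18=17808 → min 17808 | Q..S: k=2: 0+16416+35·48·19=48336; k=3: 30240+0+35·18·19=42210 → min 42210.
Length 4: P..S: k=1: 0+42210+7·35·19=46865; k=2: 11760+16416+7·48·19=34560; k=3: 17808+0+7·18·19=20202 → min 20202.
Optimal order: (((PQ)R)S) with cost 20202.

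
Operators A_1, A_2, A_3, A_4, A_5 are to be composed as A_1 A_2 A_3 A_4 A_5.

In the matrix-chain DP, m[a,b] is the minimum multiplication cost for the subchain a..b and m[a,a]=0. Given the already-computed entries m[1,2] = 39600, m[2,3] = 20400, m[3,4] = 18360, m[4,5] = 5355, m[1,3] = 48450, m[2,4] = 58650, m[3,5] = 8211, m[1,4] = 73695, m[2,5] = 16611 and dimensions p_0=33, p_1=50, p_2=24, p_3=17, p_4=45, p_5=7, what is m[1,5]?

28161

m[1,5] = min over k∈[1,4] of m[1,k]+m[k+1,5]+p_{0}·p_k·p_{5}.
k=1: 0 + 16611 + 33·50·7 = 28161; k=2: 39600 + 8211 + 33·24·7 = 53355; k=3: 48450 + 5355 + 33·17·7 = 57732; k=4: 73695 + 0 + 33·45·7 = 84090.
Minimum: 28161 at k=1.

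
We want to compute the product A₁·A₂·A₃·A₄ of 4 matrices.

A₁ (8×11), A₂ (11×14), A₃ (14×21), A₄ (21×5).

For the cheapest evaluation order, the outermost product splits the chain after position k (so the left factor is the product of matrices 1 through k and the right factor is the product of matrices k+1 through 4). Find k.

1

Adjacent pairs: A₁A₂ = 8·11·14 = 1232; A₂A₃ = 11·14·21 = 3234; A₃A₄ = 14·21·5 = 1470.
Length 3: A₁..A₃: k=1: 0+3234+8·11·21=5082; k=2: 1232+0+8·14·21=3584 → min 3584 | A₂..A₄: k=2: 0+1470+11·14·5=2240; k=3: 3234+0+11·21·5=4389 → min 2240.
Top-level splits: k=1: (A₁..A₁)·(A₂..A₄) → 0+2240+8·11·5 = 2680; k=2: (A₁..A₂)·(A₃..A₄) → 1232+1470+8·14·5 = 3262; k=3: (A₁..A₃)·(A₄..A₄) → 3584+0+8·21·5 = 4424.
Best split is after A₁, i.e. k = 1.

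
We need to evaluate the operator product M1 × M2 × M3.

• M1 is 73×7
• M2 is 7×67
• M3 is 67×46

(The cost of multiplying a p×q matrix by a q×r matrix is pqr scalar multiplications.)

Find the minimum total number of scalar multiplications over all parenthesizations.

Order (M1 × (M2 × M3)): (M2 × M3): 7×67 by 67×46 → 7×46, cost 7·67·46 = 21574; (M1 × (M2 × M3)): 73×7 by 7×46 → 73×46, cost 73·7·46 = 23506; cumulative 45080. Total 45080.
Order ((M1 × M2) × M3): (M1 × M2): 73×7 by 7×67 → 73×67, cost 73·7·67 = 34237; ((M1 × M2) × M3): 73×67 by 67×46 → 73×46, cost 73·67·46 = 224986; cumulative 259223. Total 259223.
Minimum: 45080.

45080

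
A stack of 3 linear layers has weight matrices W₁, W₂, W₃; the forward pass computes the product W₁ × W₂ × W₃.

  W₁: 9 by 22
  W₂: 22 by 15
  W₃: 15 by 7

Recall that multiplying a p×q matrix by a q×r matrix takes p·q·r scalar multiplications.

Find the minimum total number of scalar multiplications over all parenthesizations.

Order (W₁ × (W₂ × W₃)): (W₂ × W₃): 22×15 by 15×7 → 22×7, cost 22·15·7 = 2310; (W₁ × (W₂ × W₃)): 9×22 by 22×7 → 9×7, cost 9·22·7 = 1386; cumulative 3696. Total 3696.
Order ((W₁ × W₂) × W₃): (W₁ × W₂): 9×22 by 22×15 → 9×15, cost 9·22·15 = 2970; ((W₁ × W₂) × W₃): 9×15 by 15×7 → 9×7, cost 9·15·7 = 945; cumulative 3915. Total 3915.
Minimum: 3696.

3696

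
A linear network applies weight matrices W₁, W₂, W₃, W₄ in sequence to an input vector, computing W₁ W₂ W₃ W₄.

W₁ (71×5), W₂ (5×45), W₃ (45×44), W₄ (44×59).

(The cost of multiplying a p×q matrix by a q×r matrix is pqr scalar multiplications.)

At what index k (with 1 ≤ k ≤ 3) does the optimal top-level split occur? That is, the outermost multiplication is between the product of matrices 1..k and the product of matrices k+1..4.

1

Adjacent pairs: W₁W₂ = 71·5·45 = 15975; W₂W₃ = 5·45·44 = 9900; W₃W₄ = 45·44·59 = 116820.
Length 3: W₁..W₃: k=1: 0+9900+71·5·44=25520; k=2: 15975+0+71·45·44=156555 → min 25520 | W₂..W₄: k=2: 0+116820+5·45·59=130095; k=3: 9900+0+5·44·59=22880 → min 22880.
Top-level splits: k=1: (W₁..W₁)·(W₂..W₄) → 0+22880+71·5·59 = 43825; k=2: (W₁..W₂)·(W₃..W₄) → 15975+116820+71·45·59 = 321300; k=3: (W₁..W₃)·(W₄..W₄) → 25520+0+71·44·59 = 209836.
Best split is after W₁, i.e. k = 1.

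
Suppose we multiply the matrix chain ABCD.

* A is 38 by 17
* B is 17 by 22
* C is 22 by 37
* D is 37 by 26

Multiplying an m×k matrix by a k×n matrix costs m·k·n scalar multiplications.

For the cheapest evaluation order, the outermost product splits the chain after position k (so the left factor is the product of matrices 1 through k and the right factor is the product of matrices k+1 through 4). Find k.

Adjacent pairs: AB = 38·17·22 = 14212; BC = 17·22·37 = 13838; CD = 22·37·26 = 21164.
Length 3: A..C: k=1: 0+13838+38·17·37=37740; k=2: 14212+0+38·22·37=45144 → min 37740 | B..D: k=2: 0+21164+17·22·26=30888; k=3: 13838+0+17·37·26=30192 → min 30192.
Top-level splits: k=1: (A..A)·(B..D) → 0+30192+38·17·26 = 46988; k=2: (A..B)·(C..D) → 14212+21164+38·22·26 = 57112; k=3: (A..C)·(D..D) → 37740+0+38·37·26 = 74296.
Best split is after A, i.e. k = 1.

1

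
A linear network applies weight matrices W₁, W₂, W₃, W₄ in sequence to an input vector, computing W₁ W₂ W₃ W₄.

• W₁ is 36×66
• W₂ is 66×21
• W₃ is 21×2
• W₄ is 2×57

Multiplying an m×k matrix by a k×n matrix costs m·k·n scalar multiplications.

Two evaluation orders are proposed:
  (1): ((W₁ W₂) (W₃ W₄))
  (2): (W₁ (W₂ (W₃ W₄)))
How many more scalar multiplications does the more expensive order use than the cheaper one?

121446

Order (1) = ((W₁ W₂) (W₃ W₄)): (W₁ W₂): 36×66 by 66×21 → 36×21, cost 36·66·21 = 49896; (W₃ W₄): 21×2 by 2×57 → 21×57, cost 21·2·57 = 2394; ((W₁ W₂) (W₃ W₄)): 36×21 by 21×57 → 36×57, cost 36·21·57 = 43092; cumulative 95382. Total 95382.
Order (2) = (W₁ (W₂ (W₃ W₄))): (W₃ W₄): 21×2 by 2×57 → 21×57, cost 21·2·57 = 2394; (W₂ (W₃ W₄)): 66×21 by 21×57 → 66×57, cost 66·21·57 = 79002; cumulative 81396; (W₁ (W₂ (W₃ W₄))): 36×66 by 66×57 → 36×57, cost 36·66·57 = 135432; cumulative 216828. Total 216828.
Difference: |95382 − 216828| = 121446.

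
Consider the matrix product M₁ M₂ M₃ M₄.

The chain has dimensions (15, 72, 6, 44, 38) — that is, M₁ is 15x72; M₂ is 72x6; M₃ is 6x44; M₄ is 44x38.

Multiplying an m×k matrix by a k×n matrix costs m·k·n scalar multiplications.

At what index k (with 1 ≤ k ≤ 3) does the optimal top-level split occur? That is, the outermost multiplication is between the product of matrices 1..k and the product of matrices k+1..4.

2

Adjacent pairs: M₁M₂ = 15·72·6 = 6480; M₂M₃ = 72·6·44 = 19008; M₃M₄ = 6·44·38 = 10032.
Length 3: M₁..M₃: k=1: 0+19008+15·72·44=66528; k=2: 6480+0+15·6·44=10440 → min 10440 | M₂..M₄: k=2: 0+10032+72·6·38=26448; k=3: 19008+0+72·44·38=139392 → min 26448.
Top-level splits: k=1: (M₁..M₁)·(M₂..M₄) → 0+26448+15·72·38 = 67488; k=2: (M₁..M₂)·(M₃..M₄) → 6480+10032+15·6·38 = 19932; k=3: (M₁..M₃)·(M₄..M₄) → 10440+0+15·44·38 = 35520.
Best split is after M₂, i.e. k = 2.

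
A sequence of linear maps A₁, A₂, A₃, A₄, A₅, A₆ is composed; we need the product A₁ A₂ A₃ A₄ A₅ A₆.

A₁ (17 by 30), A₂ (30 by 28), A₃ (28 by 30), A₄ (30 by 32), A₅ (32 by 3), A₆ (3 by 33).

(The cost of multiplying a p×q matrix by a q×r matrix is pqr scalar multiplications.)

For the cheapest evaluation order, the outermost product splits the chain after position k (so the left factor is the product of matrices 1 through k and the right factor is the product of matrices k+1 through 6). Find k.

Adjacent pairs: A₁A₂ = 17·30·28 = 14280; A₂A₃ = 30·28·30 = 25200; A₃A₄ = 28·30·32 = 26880; A₄A₅ = 30·32·3 = 2880; A₅A₆ = 32·3·33 = 3168.
Length 3: A₁..A₃: k=1: 0+25200+17·30·30=40500; k=2: 14280+0+17·28·30=28560 → min 28560 | A₂..A₄: k=2: 0+26880+30·28·32=53760; k=3: 25200+0+30·30·32=54000 → min 53760 | A₃..A₅: k=3: 0+2880+28·30·3=5400; k=4: 26880+0+28·32·3=29568 → min 5400 | A₄..A₆: k=4: 0+3168+30·32·33=34848; k=5: 2880+0+30·3·33=5850 → min 5850.
Length 4: A₁..A₄: k=1: 0+53760+17·30·32=70080; k=2: 14280+26880+17·28·32=56392; k=3: 28560+0+17·30·32=44880 → min 44880 | A₂..A₅: k=2: 0+5400+30·28·3=7920; k=3: 25200+2880+30·30·3=30780; k=4: 53760+0+30·32·3=56640 → min 7920 | A₃..A₆: k=3: 0+5850+28·30·33=33570; k=4: 26880+3168+28·32·33=59616; k=5: 5400+0+28·3·33=8172 → min 8172.
Length 5: A₁..A₅: k=1: 0+7920+17·30·3=9450; k=2: 14280+5400+17·28·3=21108; k=3: 28560+2880+17·30·3=32970; k=4: 44880+0+17·32·3=46512 → min 9450 | A₂..A₆: k=2: 0+8172+30·28·33=35892; k=3: 25200+5850+30·30·33=60750; k=4: 53760+3168+30·32·33=88608; k=5: 7920+0+30·3·33=10890 → min 10890.
Top-level splits: k=1: (A₁..A₁)·(A₂..A₆) → 0+10890+17·30·33 = 27720; k=2: (A₁..A₂)·(A₃..A₆) → 14280+8172+17·28·33 = 38160; k=3: (A₁..A₃)·(A₄..A₆) → 28560+5850+17·30·33 = 51240; k=4: (A₁..A₄)·(A₅..A₆) → 44880+3168+17·32·33 = 66000; k=5: (A₁..A₅)·(A₆..A₆) → 9450+0+17·3·33 = 11133.
Best split is after A₅, i.e. k = 5.

5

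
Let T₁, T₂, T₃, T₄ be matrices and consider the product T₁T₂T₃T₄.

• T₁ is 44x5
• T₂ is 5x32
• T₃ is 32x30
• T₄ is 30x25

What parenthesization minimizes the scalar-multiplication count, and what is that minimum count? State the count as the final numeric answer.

14050

Adjacent pairs: T₁T₂ = 44·5·32 = 7040; T₂T₃ = 5·32·30 = 4800; T₃T₄ = 32·30·25 = 24000.
Length 3: T₁..T₃: k=1: 0+4800+44·5·30=11400; k=2: 7040+0+44·32·30=49280 → min 11400 | T₂..T₄: k=2: 0+24000+5·32·25=28000; k=3: 4800+0+5·30·25=8550 → min 8550.
Length 4: T₁..T₄: k=1: 0+8550+44·5·25=14050; k=2: 7040+24000+44·32·25=66240; k=3: 11400+0+44·30·25=44400 → min 14050.
Optimal parenthesization: (T₁((T₂T₃)T₄)) with cost 14050.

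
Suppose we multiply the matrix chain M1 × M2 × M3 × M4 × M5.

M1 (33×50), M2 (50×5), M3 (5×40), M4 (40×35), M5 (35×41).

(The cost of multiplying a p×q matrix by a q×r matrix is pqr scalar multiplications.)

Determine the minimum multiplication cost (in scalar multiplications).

Adjacent pairs: M1M2 = 33·50·5 = 8250; M2M3 = 50·5·40 = 10000; M3M4 = 5·40·35 = 7000; M4M5 = 40·35·41 = 57400.
Length 3: M1..M3: k=1: 0+10000+33·50·40=76000; k=2: 8250+0+33·5·40=14850 → min 14850 | M2..M4: k=2: 0+7000+50·5·35=15750; k=3: 10000+0+50·40·35=80000 → min 15750 | M3..M5: k=3: 0+57400+5·40·41=65600; k=4: 7000+0+5·35·41=14175 → min 14175.
Length 4: M1..M4: k=1: 0+15750+33·50·35=73500; k=2: 8250+7000+33·5·35=21025; k=3: 14850+0+33·40·35=61050 → min 21025 | M2..M5: k=2: 0+14175+50·5·41=24425; k=3: 10000+57400+50·40·41=149400; k=4: 15750+0+50·35·41=87500 → min 24425.
Length 5: M1..M5: k=1: 0+24425+33·50·41=92075; k=2: 8250+14175+33·5·41=29190; k=3: 14850+57400+33·40·41=126370; k=4: 21025+0+33·35·41=68380 → min 29190.
Optimal order: ((M1 × M2) × ((M3 × M4) × M5)) with cost 29190.

29190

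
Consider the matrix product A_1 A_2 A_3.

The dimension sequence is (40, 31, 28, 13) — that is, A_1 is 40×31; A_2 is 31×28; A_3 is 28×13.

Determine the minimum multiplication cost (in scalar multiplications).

Order (A_1 (A_2 A_3)): (A_2 A_3): 31×28 by 28×13 → 31×13, cost 31·28·13 = 11284; (A_1 (A_2 A_3)): 40×31 by 31×13 → 40×13, cost 40·31·13 = 16120; cumulative 27404. Total 27404.
Order ((A_1 A_2) A_3): (A_1 A_2): 40×31 by 31×28 → 40×28, cost 40·31·28 = 34720; ((A_1 A_2) A_3): 40×28 by 28×13 → 40×13, cost 40·28·13 = 14560; cumulative 49280. Total 49280.
Minimum: 27404.

27404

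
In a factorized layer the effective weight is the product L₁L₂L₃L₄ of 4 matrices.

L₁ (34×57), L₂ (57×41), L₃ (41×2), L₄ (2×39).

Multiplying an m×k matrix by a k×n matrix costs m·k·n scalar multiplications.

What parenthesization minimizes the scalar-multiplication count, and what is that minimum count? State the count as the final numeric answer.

11202

Adjacent pairs: L₁L₂ = 34·57·41 = 79458; L₂L₃ = 57·41·2 = 4674; L₃L₄ = 41·2·39 = 3198.
Length 3: L₁..L₃: k=1: 0+4674+34·57·2=8550; k=2: 79458+0+34·41·2=82246 → min 8550 | L₂..L₄: k=2: 0+3198+57·41·39=94341; k=3: 4674+0+57·2·39=9120 → min 9120.
Length 4: L₁..L₄: k=1: 0+9120+34·57·39=84702; k=2: 79458+3198+34·41·39=137022; k=3: 8550+0+34·2·39=11202 → min 11202.
Optimal parenthesization: ((L₁(L₂L₃))L₄) with cost 11202.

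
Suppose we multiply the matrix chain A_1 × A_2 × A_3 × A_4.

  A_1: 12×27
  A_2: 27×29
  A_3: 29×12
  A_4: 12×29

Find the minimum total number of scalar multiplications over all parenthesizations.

Adjacent pairs: A_1A_2 = 12·27·29 = 9396; A_2A_3 = 27·29·12 = 9396; A_3A_4 = 29·12·29 = 10092.
Length 3: A_1..A_3: k=1: 0+9396+12·27·12=13284; k=2: 9396+0+12·29·12=13572 → min 13284 | A_2..A_4: k=2: 0+10092+27·29·29=32799; k=3: 9396+0+27·12·29=18792 → min 18792.
Length 4: A_1..A_4: k=1: 0+18792+12·27·29=28188; k=2: 9396+10092+12·29·29=29580; k=3: 13284+0+12·12·29=17460 → min 17460.
Optimal order: ((A_1 × (A_2 × A_3)) × A_4) with cost 17460.

17460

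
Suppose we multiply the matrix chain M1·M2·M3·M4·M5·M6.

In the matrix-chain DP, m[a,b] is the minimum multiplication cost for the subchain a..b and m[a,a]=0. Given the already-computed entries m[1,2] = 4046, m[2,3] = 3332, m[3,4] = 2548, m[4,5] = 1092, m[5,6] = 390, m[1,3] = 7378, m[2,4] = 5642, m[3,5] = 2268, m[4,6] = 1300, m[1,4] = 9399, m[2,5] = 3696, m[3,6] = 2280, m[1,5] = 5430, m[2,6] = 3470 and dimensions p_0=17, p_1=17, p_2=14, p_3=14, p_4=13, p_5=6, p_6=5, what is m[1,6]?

4915

m[1,6] = min over k∈[1,5] of m[1,k]+m[k+1,6]+p_{0}·p_k·p_{6}.
k=1: 0 + 3470 + 17·17·5 = 4915; k=2: 4046 + 2280 + 17·14·5 = 7516; k=3: 7378 + 1300 + 17·14·5 = 9868; k=4: 9399 + 390 + 17·13·5 = 10894; k=5: 5430 + 0 + 17·6·5 = 5940.
Minimum: 4915 at k=1.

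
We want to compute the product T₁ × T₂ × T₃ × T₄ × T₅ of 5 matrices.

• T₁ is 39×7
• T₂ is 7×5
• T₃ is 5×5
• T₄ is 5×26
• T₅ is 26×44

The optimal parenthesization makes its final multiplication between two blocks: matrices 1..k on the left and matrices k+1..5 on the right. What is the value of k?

3

Adjacent pairs: T₁T₂ = 39·7·5 = 1365; T₂T₃ = 7·5·5 = 175; T₃T₄ = 5·5·26 = 650; T₄T₅ = 5·26·44 = 5720.
Length 3: T₁..T₃: k=1: 0+175+39·7·5=1540; k=2: 1365+0+39·5·5=2340 → min 1540 | T₂..T₄: k=2: 0+650+7·5·26=1560; k=3: 175+0+7·5·26=1085 → min 1085 | T₃..T₅: k=3: 0+5720+5·5·44=6820; k=4: 650+0+5·26·44=6370 → min 6370.
Length 4: T₁..T₄: k=1: 0+1085+39·7·26=8183; k=2: 1365+650+39·5·26=7085; k=3: 1540+0+39·5·26=6610 → min 6610 | T₂..T₅: k=2: 0+6370+7·5·44=7910; k=3: 175+5720+7·5·44=7435; k=4: 1085+0+7·26·44=9093 → min 7435.
Top-level splits: k=1: (T₁..T₁)·(T₂..T₅) → 0+7435+39·7·44 = 19447; k=2: (T₁..T₂)·(T₃..T₅) → 1365+6370+39·5·44 = 16315; k=3: (T₁..T₃)·(T₄..T₅) → 1540+5720+39·5·44 = 15840; k=4: (T₁..T₄)·(T₅..T₅) → 6610+0+39·26·44 = 51226.
Best split is after T₃, i.e. k = 3.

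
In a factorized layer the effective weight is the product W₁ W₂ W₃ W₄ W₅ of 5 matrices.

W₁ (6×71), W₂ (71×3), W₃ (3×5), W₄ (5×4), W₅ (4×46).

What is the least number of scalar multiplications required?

Adjacent pairs: W₁W₂ = 6·71·3 = 1278; W₂W₃ = 71·3·5 = 1065; W₃W₄ = 3·5·4 = 60; W₄W₅ = 5·4·46 = 920.
Length 3: W₁..W₃: k=1: 0+1065+6·71·5=3195; k=2: 1278+0+6·3·5=1368 → min 1368 | W₂..W₄: k=2: 0+60+71·3·4=912; k=3: 1065+0+71·5·4=2485 → min 912 | W₃..W₅: k=3: 0+920+3·5·46=1610; k=4: 60+0+3·4·46=612 → min 612.
Length 4: W₁..W₄: k=1: 0+912+6·71·4=2616; k=2: 1278+60+6·3·4=1410; k=3: 1368+0+6·5·4=1488 → min 1410 | W₂..W₅: k=2: 0+612+71·3·46=10410; k=3: 1065+920+71·5·46=18315; k=4: 912+0+71·4·46=13976 → min 10410.
Length 5: W₁..W₅: k=1: 0+10410+6·71·46=30006; k=2: 1278+612+6·3·46=2718; k=3: 1368+920+6·5·46=3668; k=4: 1410+0+6·4·46=2514 → min 2514.
Optimal order: (((W₁ W₂) (W₃ W₄)) W₅) with cost 2514.

2514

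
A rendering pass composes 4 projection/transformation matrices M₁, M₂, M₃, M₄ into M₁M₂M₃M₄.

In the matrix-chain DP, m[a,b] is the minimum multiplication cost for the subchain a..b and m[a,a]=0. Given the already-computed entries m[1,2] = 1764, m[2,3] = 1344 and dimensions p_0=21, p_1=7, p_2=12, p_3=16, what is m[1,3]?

3696

m[1,3] = min over k∈[1,2] of m[1,k]+m[k+1,3]+p_{0}·p_k·p_{3}.
k=1: 0 + 1344 + 21·7·16 = 3696; k=2: 1764 + 0 + 21·12·16 = 5796.
Minimum: 3696 at k=1.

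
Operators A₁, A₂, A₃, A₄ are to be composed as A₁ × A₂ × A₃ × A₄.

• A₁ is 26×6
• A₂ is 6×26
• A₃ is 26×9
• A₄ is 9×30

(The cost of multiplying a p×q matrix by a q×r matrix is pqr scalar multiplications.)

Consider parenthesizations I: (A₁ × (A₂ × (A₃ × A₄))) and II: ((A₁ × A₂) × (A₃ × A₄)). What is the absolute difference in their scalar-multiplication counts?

Order I = (A₁ × (A₂ × (A₃ × A₄))): (A₃ × A₄): 26×9 by 9×30 → 26×30, cost 26·9·30 = 7020; (A₂ × (A₃ × A₄)): 6×26 by 26×30 → 6×30, cost 6·26·30 = 4680; cumulative 11700; (A₁ × (A₂ × (A₃ × A₄))): 26×6 by 6×30 → 26×30, cost 26·6·30 = 4680; cumulative 16380. Total 16380.
Order II = ((A₁ × A₂) × (A₃ × A₄)): (A₁ × A₂): 26×6 by 6×26 → 26×26, cost 26·6·26 = 4056; (A₃ × A₄): 26×9 by 9×30 → 26×30, cost 26·9·30 = 7020; ((A₁ × A₂) × (A₃ × A₄)): 26×26 by 26×30 → 26×30, cost 26·26·30 = 20280; cumulative 31356. Total 31356.
Difference: |16380 − 31356| = 14976.

14976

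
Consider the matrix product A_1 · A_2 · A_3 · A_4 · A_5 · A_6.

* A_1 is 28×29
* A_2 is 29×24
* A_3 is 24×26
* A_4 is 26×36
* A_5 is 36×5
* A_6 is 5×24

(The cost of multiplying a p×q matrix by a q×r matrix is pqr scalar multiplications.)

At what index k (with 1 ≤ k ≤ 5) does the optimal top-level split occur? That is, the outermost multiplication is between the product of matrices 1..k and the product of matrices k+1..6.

5

Adjacent pairs: A_1A_2 = 28·29·24 = 19488; A_2A_3 = 29·24·26 = 18096; A_3A_4 = 24·26·36 = 22464; A_4A_5 = 26·36·5 = 4680; A_5A_6 = 36·5·24 = 4320.
Length 3: A_1..A_3: k=1: 0+18096+28·29·26=39208; k=2: 19488+0+28·24·26=36960 → min 36960 | A_2..A_4: k=2: 0+22464+29·24·36=47520; k=3: 18096+0+29·26·36=45240 → min 45240 | A_3..A_5: k=3: 0+4680+24·26·5=7800; k=4: 22464+0+24·36·5=26784 → min 7800 | A_4..A_6: k=4: 0+4320+26·36·24=26784; k=5: 4680+0+26·5·24=7800 → min 7800.
Length 4: A_1..A_4: k=1: 0+45240+28·29·36=74472; k=2: 19488+22464+28·24·36=66144; k=3: 36960+0+28·26·36=63168 → min 63168 | A_2..A_5: k=2: 0+7800+29·24·5=11280; k=3: 18096+4680+29·26·5=26546; k=4: 45240+0+29·36·5=50460 → min 11280 | A_3..A_6: k=3: 0+7800+24·26·24=22776; k=4: 22464+4320+24·36·24=47520; k=5: 7800+0+24·5·24=10680 → min 10680.
Length 5: A_1..A_5: k=1: 0+11280+28·29·5=15340; k=2: 19488+7800+28·24·5=30648; k=3: 36960+4680+28·26·5=45280; k=4: 63168+0+28·36·5=68208 → min 15340 | A_2..A_6: k=2: 0+10680+29·24·24=27384; k=3: 18096+7800+29·26·24=43992; k=4: 45240+4320+29·36·24=74616; k=5: 11280+0+29·5·24=14760 → min 14760.
Top-level splits: k=1: (A_1..A_1)·(A_2..A_6) → 0+14760+28·29·24 = 34248; k=2: (A_1..A_2)·(A_3..A_6) → 19488+10680+28·24·24 = 46296; k=3: (A_1..A_3)·(A_4..A_6) → 36960+7800+28·26·24 = 62232; k=4: (A_1..A_4)·(A_5..A_6) → 63168+4320+28·36·24 = 91680; k=5: (A_1..A_5)·(A_6..A_6) → 15340+0+28·5·24 = 18700.
Best split is after A_5, i.e. k = 5.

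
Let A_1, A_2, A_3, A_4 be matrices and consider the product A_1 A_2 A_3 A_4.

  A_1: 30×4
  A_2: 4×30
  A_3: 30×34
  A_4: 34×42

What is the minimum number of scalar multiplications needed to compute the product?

14832

Adjacent pairs: A_1A_2 = 30·4·30 = 3600; A_2A_3 = 4·30·34 = 4080; A_3A_4 = 30·34·42 = 42840.
Length 3: A_1..A_3: k=1: 0+4080+30·4·34=8160; k=2: 3600+0+30·30·34=34200 → min 8160 | A_2..A_4: k=2: 0+42840+4·30·42=47880; k=3: 4080+0+4·34·42=9792 → min 9792.
Length 4: A_1..A_4: k=1: 0+9792+30·4·42=14832; k=2: 3600+42840+30·30·42=84240; k=3: 8160+0+30·34·42=51000 → min 14832.
Optimal order: (A_1 ((A_2 A_3) A_4)) with cost 14832.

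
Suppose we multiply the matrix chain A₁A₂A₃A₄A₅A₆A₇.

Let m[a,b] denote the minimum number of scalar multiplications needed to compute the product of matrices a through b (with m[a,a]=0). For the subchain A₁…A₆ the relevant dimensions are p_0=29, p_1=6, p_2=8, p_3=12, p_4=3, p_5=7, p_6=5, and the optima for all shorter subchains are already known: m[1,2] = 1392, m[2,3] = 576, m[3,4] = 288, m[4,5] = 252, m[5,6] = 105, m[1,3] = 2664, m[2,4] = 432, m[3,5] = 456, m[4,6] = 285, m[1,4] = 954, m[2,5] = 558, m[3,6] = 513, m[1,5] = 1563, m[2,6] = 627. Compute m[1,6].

1494

m[1,6] = min over k∈[1,5] of m[1,k]+m[k+1,6]+p_{0}·p_k·p_{6}.
k=1: 0 + 627 + 29·6·5 = 1497; k=2: 1392 + 513 + 29·8·5 = 3065; k=3: 2664 + 285 + 29·12·5 = 4689; k=4: 954 + 105 + 29·3·5 = 1494; k=5: 1563 + 0 + 29·7·5 = 2578.
Minimum: 1494 at k=4.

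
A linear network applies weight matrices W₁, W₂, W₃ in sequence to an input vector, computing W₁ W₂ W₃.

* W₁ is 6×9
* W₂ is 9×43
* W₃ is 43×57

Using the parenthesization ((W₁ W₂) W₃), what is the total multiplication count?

(W₁ W₂): 6×9 by 9×43 → 6×43, cost 6·9·43 = 2322
((W₁ W₂) W₃): 6×43 by 43×57 → 6×57, cost 6·43·57 = 14706; cumulative 17028
Total: 17028 scalar multiplications.

17028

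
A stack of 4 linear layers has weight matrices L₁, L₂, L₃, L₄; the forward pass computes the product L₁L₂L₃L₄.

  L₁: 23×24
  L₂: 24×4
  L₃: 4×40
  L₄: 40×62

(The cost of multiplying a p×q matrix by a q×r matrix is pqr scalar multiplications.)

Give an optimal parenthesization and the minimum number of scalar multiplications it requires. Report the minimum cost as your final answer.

Adjacent pairs: L₁L₂ = 23·24·4 = 2208; L₂L₃ = 24·4·40 = 3840; L₃L₄ = 4·40·62 = 9920.
Length 3: L₁..L₃: k=1: 0+3840+23·24·40=25920; k=2: 2208+0+23·4·40=5888 → min 5888 | L₂..L₄: k=2: 0+9920+24·4·62=15872; k=3: 3840+0+24·40·62=63360 → min 15872.
Length 4: L₁..L₄: k=1: 0+15872+23·24·62=50096; k=2: 2208+9920+23·4·62=17832; k=3: 5888+0+23·40·62=62928 → min 17832.
Optimal parenthesization: ((L₁L₂)(L₃L₄)) with cost 17832.

17832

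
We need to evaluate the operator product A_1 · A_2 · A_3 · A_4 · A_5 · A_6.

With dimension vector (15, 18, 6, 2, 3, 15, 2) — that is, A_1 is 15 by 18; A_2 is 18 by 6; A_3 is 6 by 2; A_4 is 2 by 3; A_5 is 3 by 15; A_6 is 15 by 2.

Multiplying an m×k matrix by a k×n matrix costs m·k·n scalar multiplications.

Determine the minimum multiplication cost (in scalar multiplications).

Adjacent pairs: A_1A_2 = 15·18·6 = 1620; A_2A_3 = 18·6·2 = 216; A_3A_4 = 6·2·3 = 36; A_4A_5 = 2·3·15 = 90; A_5A_6 = 3·15·2 = 90.
Length 3: A_1..A_3: k=1: 0+216+15·18·2=756; k=2: 1620+0+15·6·2=1800 → min 756 | A_2..A_4: k=2: 0+36+18·6·3=360; k=3: 216+0+18·2·3=324 → min 324 | A_3..A_5: k=3: 0+90+6·2·15=270; k=4: 36+0+6·3·15=306 → min 270 | A_4..A_6: k=4: 0+90+2·3·2=102; k=5: 90+0+2·15·2=150 → min 102.
Length 4: A_1..A_4: k=1: 0+324+15·18·3=1134; k=2: 1620+36+15·6·3=1926; k=3: 756+0+15·2·3=846 → min 846 | A_2..A_5: k=2: 0+270+18·6·15=1890; k=3: 216+90+18·2·15=846; k=4: 324+0+18·3·15=1134 → min 846 | A_3..A_6: k=3: 0+102+6·2·2=126; k=4: 36+90+6·3·2=162; k=5: 270+0+6·15·2=450 → min 126.
Length 5: A_1..A_5: k=1: 0+846+15·18·15=4896; k=2: 1620+270+15·6·15=3240; k=3: 756+90+15·2·15=1296; k=4: 846+0+15·3·15=1521 → min 1296 | A_2..A_6: k=2: 0+126+18·6·2=342; k=3: 216+102+18·2·2=390; k=4: 324+90+18·3·2=522; k=5: 846+0+18·15·2=1386 → min 342.
Length 6: A_1..A_6: k=1: 0+342+15·18·2=882; k=2: 1620+126+15·6·2=1926; k=3: 756+102+15·2·2=918; k=4: 846+90+15·3·2=1026; k=5: 1296+0+15·15·2=1746 → min 882.
Optimal order: (A_1 · (A_2 · (A_3 · (A_4 · (A_5 · A_6))))) with cost 882.

882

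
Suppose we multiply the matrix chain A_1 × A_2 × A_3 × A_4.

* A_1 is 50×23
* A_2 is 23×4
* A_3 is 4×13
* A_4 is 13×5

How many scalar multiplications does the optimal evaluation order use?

Adjacent pairs: A_1A_2 = 50·23·4 = 4600; A_2A_3 = 23·4·13 = 1196; A_3A_4 = 4·13·5 = 260.
Length 3: A_1..A_3: k=1: 0+1196+50·23·13=16146; k=2: 4600+0+50·4·13=7200 → min 7200 | A_2..A_4: k=2: 0+260+23·4·5=720; k=3: 1196+0+23·13·5=2691 → min 720.
Length 4: A_1..A_4: k=1: 0+720+50·23·5=6470; k=2: 4600+260+50·4·5=5860; k=3: 7200+0+50·13·5=10450 → min 5860.
Optimal order: ((A_1 × A_2) × (A_3 × A_4)) with cost 5860.

5860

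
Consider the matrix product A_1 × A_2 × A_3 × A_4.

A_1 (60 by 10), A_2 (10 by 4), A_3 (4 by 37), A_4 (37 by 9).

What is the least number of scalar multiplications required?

Adjacent pairs: A_1A_2 = 60·10·4 = 2400; A_2A_3 = 10·4·37 = 1480; A_3A_4 = 4·37·9 = 1332.
Length 3: A_1..A_3: k=1: 0+1480+60·10·37=23680; k=2: 2400+0+60·4·37=11280 → min 11280 | A_2..A_4: k=2: 0+1332+10·4·9=1692; k=3: 1480+0+10·37·9=4810 → min 1692.
Length 4: A_1..A_4: k=1: 0+1692+60·10·9=7092; k=2: 2400+1332+60·4·9=5892; k=3: 11280+0+60·37·9=31260 → min 5892.
Optimal order: ((A_1 × A_2) × (A_3 × A_4)) with cost 5892.

5892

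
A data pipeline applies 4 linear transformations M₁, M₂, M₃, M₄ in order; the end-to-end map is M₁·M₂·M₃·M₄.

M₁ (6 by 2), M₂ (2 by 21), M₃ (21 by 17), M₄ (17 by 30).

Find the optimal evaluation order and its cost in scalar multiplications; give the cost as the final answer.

Adjacent pairs: M₁M₂ = 6·2·21 = 252; M₂M₃ = 2·21·17 = 714; M₃M₄ = 21·17·30 = 10710.
Length 3: M₁..M₃: k=1: 0+714+6·2·17=918; k=2: 252+0+6·21·17=2394 → min 918 | M₂..M₄: k=2: 0+10710+2·21·30=11970; k=3: 714+0+2·17·30=1734 → min 1734.
Length 4: M₁..M₄: k=1: 0+1734+6·2·30=2094; k=2: 252+10710+6·21·30=14742; k=3: 918+0+6·17·30=3978 → min 2094.
Optimal parenthesization: (M₁·((M₂·M₃)·M₄)) with cost 2094.

2094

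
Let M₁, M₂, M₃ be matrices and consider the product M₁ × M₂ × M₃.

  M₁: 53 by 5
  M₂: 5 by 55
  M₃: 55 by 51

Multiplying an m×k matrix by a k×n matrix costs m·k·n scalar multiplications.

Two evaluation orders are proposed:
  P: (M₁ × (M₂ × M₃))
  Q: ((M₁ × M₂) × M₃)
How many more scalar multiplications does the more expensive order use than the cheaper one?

Order P = (M₁ × (M₂ × M₃)): (M₂ × M₃): 5×55 by 55×51 → 5×51, cost 5·55·51 = 14025; (M₁ × (M₂ × M₃)): 53×5 by 5×51 → 53×51, cost 53·5·51 = 13515; cumulative 27540. Total 27540.
Order Q = ((M₁ × M₂) × M₃): (M₁ × M₂): 53×5 by 5×55 → 53×55, cost 53·5·55 = 14575; ((M₁ × M₂) × M₃): 53×55 by 55×51 → 53×51, cost 53·55·51 = 148665; cumulative 163240. Total 163240.
Difference: |27540 − 163240| = 135700.

135700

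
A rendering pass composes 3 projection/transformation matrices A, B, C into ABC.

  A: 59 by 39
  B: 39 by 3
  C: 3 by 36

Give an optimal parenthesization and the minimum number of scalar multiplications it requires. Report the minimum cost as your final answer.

(A(BC)): cost 87048.
((AB)C): cost 13275.
Optimal: ((AB)C) with cost 13275.

13275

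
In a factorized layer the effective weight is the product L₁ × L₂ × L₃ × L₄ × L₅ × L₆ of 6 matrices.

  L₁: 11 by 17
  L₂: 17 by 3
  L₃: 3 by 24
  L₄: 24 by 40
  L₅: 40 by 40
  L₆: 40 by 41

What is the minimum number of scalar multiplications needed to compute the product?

14514

Adjacent pairs: L₁L₂ = 11·17·3 = 561; L₂L₃ = 17·3·24 = 1224; L₃L₄ = 3·24·40 = 2880; L₄L₅ = 24·40·40 = 38400; L₅L₆ = 40·40·41 = 65600.
Length 3: L₁..L₃: k=1: 0+1224+11·17·24=5712; k=2: 561+0+11·3·24=1353 → min 1353 | L₂..L₄: k=2: 0+2880+17·3·40=4920; k=3: 1224+0+17·24·40=17544 → min 4920 | L₃..L₅: k=3: 0+38400+3·24·40=41280; k=4: 2880+0+3·40·40=7680 → min 7680 | L₄..L₆: k=4: 0+65600+24·40·41=104960; k=5: 38400+0+24·40·41=77760 → min 77760.
Length 4: L₁..L₄: k=1: 0+4920+11·17·40=12400; k=2: 561+2880+11·3·40=4761; k=3: 1353+0+11·24·40=11913 → min 4761 | L₂..L₅: k=2: 0+7680+17·3·40=9720; k=3: 1224+38400+17·24·40=55944; k=4: 4920+0+17·40·40=32120 → min 9720 | L₃..L₆: k=3: 0+77760+3·24·41=80712; k=4: 2880+65600+3·40·41=73400; k=5: 7680+0+3·40·41=12600 → min 12600.
Length 5: L₁..L₅: k=1: 0+9720+11·17·40=17200; k=2: 561+7680+11·3·40=9561; k=3: 1353+38400+11·24·40=50313; k=4: 4761+0+11·40·40=22361 → min 9561 | L₂..L₆: k=2: 0+12600+17·3·41=14691; k=3: 1224+77760+17·24·41=95712; k=4: 4920+65600+17·40·41=98400; k=5: 9720+0+17·40·41=37600 → min 14691.
Length 6: L₁..L₆: k=1: 0+14691+11·17·41=22358; k=2: 561+12600+11·3·41=14514; k=3: 1353+77760+11·24·41=89937; k=4: 4761+65600+11·40·41=88401; k=5: 9561+0+11·40·41=27601 → min 14514.
Optimal order: ((L₁ × L₂) × (((L₃ × L₄) × L₅) × L₆)) with cost 14514.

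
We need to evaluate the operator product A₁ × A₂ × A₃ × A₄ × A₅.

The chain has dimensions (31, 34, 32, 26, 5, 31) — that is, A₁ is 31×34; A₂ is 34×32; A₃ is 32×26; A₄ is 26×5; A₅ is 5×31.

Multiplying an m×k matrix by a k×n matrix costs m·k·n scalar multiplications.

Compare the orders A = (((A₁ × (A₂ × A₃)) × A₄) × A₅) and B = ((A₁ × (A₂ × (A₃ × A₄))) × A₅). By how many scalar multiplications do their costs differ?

Order A = (((A₁ × (A₂ × A₃)) × A₄) × A₅): (A₂ × A₃): 34×32 by 32×26 → 34×26, cost 34·32·26 = 28288; (A₁ × (A₂ × A₃)): 31×34 by 34×26 → 31×26, cost 31·34·26 = 27404; cumulative 55692; ((A₁ × (A₂ × A₃)) × A₄): 31×26 by 26×5 → 31×5, cost 31·26·5 = 4030; cumulative 59722; (((A₁ × (A₂ × A₃)) × A₄) × A₅): 31×5 by 5×31 → 31×31, cost 31·5·31 = 4805; cumulative 64527. Total 64527.
Order B = ((A₁ × (A₂ × (A₃ × A₄))) × A₅): (A₃ × A₄): 32×26 by 26×5 → 32×5, cost 32·26·5 = 4160; (A₂ × (A₃ × A₄)): 34×32 by 32×5 → 34×5, cost 34·32·5 = 5440; cumulative 9600; (A₁ × (A₂ × (A₃ × A₄))): 31×34 by 34×5 → 31×5, cost 31·34·5 = 5270; cumulative 14870; ((A₁ × (A₂ × (A₃ × A₄))) × A₅): 31×5 by 5×31 → 31×31, cost 31·5·31 = 4805; cumulative 19675. Total 19675.
Difference: |64527 − 19675| = 44852.

44852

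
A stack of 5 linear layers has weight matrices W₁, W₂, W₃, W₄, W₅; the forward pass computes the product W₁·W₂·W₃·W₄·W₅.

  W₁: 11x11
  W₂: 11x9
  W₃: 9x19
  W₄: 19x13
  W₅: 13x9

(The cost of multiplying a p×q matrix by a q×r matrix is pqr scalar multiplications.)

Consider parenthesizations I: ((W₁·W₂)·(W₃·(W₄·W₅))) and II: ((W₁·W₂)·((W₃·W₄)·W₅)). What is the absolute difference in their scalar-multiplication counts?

486

Order I = ((W₁·W₂)·(W₃·(W₄·W₅))): (W₁·W₂): 11×11 by 11×9 → 11×9, cost 11·11·9 = 1089; (W₄·W₅): 19×13 by 13×9 → 19×9, cost 19·13·9 = 2223; (W₃·(W₄·W₅)): 9×19 by 19×9 → 9×9, cost 9·19·9 = 1539; cumulative 3762; ((W₁·W₂)·(W₃·(W₄·W₅))): 11×9 by 9×9 → 11×9, cost 11·9·9 = 891; cumulative 5742. Total 5742.
Order II = ((W₁·W₂)·((W₃·W₄)·W₅)): (W₁·W₂): 11×11 by 11×9 → 11×9, cost 11·11·9 = 1089; (W₃·W₄): 9×19 by 19×13 → 9×13, cost 9·19·13 = 2223; ((W₃·W₄)·W₅): 9×13 by 13×9 → 9×9, cost 9·13·9 = 1053; cumulative 3276; ((W₁·W₂)·((W₃·W₄)·W₅)): 11×9 by 9×9 → 11×9, cost 11·9·9 = 891; cumulative 5256. Total 5256.
Difference: |5742 − 5256| = 486.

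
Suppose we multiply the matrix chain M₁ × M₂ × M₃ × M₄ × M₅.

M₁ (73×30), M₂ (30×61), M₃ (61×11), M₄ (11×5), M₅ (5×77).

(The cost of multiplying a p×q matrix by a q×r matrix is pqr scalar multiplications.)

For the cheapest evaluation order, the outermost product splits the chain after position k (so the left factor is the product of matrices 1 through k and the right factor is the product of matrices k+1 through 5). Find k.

Adjacent pairs: M₁M₂ = 73·30·61 = 133590; M₂M₃ = 30·61·11 = 20130; M₃M₄ = 61·11·5 = 3355; M₄M₅ = 11·5·77 = 4235.
Length 3: M₁..M₃: k=1: 0+20130+73·30·11=44220; k=2: 133590+0+73·61·11=182573 → min 44220 | M₂..M₄: k=2: 0+3355+30·61·5=12505; k=3: 20130+0+30·11·5=21780 → min 12505 | M₃..M₅: k=3: 0+4235+61·11·77=55902; k=4: 3355+0+61·5·77=26840 → min 26840.
Length 4: M₁..M₄: k=1: 0+12505+73·30·5=23455; k=2: 133590+3355+73·61·5=159210; k=3: 44220+0+73·11·5=48235 → min 23455 | M₂..M₅: k=2: 0+26840+30·61·77=167750; k=3: 20130+4235+30·11·77=49775; k=4: 12505+0+30·5·77=24055 → min 24055.
Top-level splits: k=1: (M₁..M₁)·(M₂..M₅) → 0+24055+73·30·77 = 192685; k=2: (M₁..M₂)·(M₃..M₅) → 133590+26840+73·61·77 = 503311; k=3: (M₁..M₃)·(M₄..M₅) → 44220+4235+73·11·77 = 110286; k=4: (M₁..M₄)·(M₅..M₅) → 23455+0+73·5·77 = 51560.
Best split is after M₄, i.e. k = 4.

4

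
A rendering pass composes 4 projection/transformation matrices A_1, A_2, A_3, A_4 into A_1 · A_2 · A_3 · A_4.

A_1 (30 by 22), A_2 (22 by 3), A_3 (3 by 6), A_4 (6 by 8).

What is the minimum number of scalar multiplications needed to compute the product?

Adjacent pairs: A_1A_2 = 30·22·3 = 1980; A_2A_3 = 22·3·6 = 396; A_3A_4 = 3·6·8 = 144.
Length 3: A_1..A_3: k=1: 0+396+30·22·6=4356; k=2: 1980+0+30·3·6=2520 → min 2520 | A_2..A_4: k=2: 0+144+22·3·8=672; k=3: 396+0+22·6·8=1452 → min 672.
Length 4: A_1..A_4: k=1: 0+672+30·22·8=5952; k=2: 1980+144+30·3·8=2844; k=3: 2520+0+30·6·8=3960 → min 2844.
Optimal order: ((A_1 · A_2) · (A_3 · A_4)) with cost 2844.

2844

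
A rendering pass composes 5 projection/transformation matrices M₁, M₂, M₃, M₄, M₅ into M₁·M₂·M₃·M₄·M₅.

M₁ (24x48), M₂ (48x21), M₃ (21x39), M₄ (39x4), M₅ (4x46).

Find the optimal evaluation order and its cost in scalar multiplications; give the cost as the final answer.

16332

Adjacent pairs: M₁M₂ = 24·48·21 = 24192; M₂M₃ = 48·21·39 = 39312; M₃M₄ = 21·39·4 = 3276; M₄M₅ = 39·4·46 = 7176.
Length 3: M₁..M₃: k=1: 0+39312+24·48·39=84240; k=2: 24192+0+24·21·39=43848 → min 43848 | M₂..M₄: k=2: 0+3276+48·21·4=7308; k=3: 39312+0+48·39·4=46800 → min 7308 | M₃..M₅: k=3: 0+7176+21·39·46=44850; k=4: 3276+0+21·4·46=7140 → min 7140.
Length 4: M₁..M₄: k=1: 0+7308+24·48·4=11916; k=2: 24192+3276+24·21·4=29484; k=3: 43848+0+24·39·4=47592 → min 11916 | M₂..M₅: k=2: 0+7140+48·21·46=53508; k=3: 39312+7176+48·39·46=132600; k=4: 7308+0+48·4·46=16140 → min 16140.
Length 5: M₁..M₅: k=1: 0+16140+24·48·46=69132; k=2: 24192+7140+24·21·46=54516; k=3: 43848+7176+24·39·46=94080; k=4: 11916+0+24·4·46=16332 → min 16332.
Optimal parenthesization: ((M₁·(M₂·(M₃·M₄)))·M₅) with cost 16332.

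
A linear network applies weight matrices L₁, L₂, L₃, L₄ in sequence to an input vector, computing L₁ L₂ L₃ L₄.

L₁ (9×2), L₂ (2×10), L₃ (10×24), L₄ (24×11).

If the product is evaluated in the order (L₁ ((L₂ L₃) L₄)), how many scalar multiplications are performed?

(L₂ L₃): 2×10 by 10×24 → 2×24, cost 2·10·24 = 480
((L₂ L₃) L₄): 2×24 by 24×11 → 2×11, cost 2·24·11 = 528; cumulative 1008
(L₁ ((L₂ L₃) L₄)): 9×2 by 2×11 → 9×11, cost 9·2·11 = 198; cumulative 1206
Total: 1206 scalar multiplications.

1206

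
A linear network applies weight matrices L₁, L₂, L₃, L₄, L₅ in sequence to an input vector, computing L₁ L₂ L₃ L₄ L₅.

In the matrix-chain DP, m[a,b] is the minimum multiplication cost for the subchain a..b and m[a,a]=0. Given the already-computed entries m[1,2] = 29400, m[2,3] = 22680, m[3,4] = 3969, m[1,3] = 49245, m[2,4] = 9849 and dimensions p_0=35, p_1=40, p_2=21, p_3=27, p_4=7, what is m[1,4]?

19649

m[1,4] = min over k∈[1,3] of m[1,k]+m[k+1,4]+p_{0}·p_k·p_{4}.
k=1: 0 + 9849 + 35·40·7 = 19649; k=2: 29400 + 3969 + 35·21·7 = 38514; k=3: 49245 + 0 + 35·27·7 = 55860.
Minimum: 19649 at k=1.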